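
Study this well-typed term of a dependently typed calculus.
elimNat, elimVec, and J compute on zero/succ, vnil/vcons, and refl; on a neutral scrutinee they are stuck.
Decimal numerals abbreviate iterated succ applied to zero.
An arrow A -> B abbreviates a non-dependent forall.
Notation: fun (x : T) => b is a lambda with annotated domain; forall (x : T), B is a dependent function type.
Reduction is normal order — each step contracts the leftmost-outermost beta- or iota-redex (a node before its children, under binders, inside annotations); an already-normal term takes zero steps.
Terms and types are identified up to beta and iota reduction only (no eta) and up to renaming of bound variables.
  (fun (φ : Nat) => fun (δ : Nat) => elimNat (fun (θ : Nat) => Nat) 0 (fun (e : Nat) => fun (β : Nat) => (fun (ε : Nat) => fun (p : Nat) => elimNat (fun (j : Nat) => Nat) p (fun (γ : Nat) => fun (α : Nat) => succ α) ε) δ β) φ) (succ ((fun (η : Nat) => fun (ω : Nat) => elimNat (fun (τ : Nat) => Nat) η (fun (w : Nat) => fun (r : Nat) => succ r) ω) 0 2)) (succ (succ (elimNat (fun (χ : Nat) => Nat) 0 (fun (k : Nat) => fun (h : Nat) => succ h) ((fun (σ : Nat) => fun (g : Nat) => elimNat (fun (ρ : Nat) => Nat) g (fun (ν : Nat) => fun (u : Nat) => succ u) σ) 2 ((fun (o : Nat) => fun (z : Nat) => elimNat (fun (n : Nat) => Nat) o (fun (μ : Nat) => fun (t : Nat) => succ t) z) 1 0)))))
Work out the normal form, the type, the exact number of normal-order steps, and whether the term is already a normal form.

normal form:
  15
the term's type:
  Nat
reduction steps (normal order): 101
term was already normal: no
first redex: a beta-redex


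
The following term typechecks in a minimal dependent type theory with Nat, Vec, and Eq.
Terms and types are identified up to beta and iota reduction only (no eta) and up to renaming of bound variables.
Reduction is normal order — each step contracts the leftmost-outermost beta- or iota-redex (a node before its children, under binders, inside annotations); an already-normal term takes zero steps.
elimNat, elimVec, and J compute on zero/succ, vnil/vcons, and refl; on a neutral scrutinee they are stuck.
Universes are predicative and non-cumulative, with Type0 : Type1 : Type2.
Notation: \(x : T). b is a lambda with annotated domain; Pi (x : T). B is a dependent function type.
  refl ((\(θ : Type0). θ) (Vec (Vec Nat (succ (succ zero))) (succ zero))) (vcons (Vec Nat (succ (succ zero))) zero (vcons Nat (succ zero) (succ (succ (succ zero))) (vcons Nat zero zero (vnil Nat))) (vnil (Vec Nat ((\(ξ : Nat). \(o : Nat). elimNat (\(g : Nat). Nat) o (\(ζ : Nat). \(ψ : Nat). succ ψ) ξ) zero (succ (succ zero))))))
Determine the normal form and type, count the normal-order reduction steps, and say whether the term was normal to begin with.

resulting normal form:
  refl (Vec (Vec Nat (succ (succ zero))) (succ zero)) (vcons (Vec Nat (succ (succ zero))) zero (vcons Nat (succ zero) (succ (succ (succ zero))) (vcons Nat zero zero (vnil Nat))) (vnil (Vec Nat (succ (succ zero)))))
inferred type:
  Eq (Vec (Vec Nat (succ (succ zero))) (succ zero)) (vcons (Vec Nat (succ (succ zero))) zero (vcons Nat (succ zero) (succ (succ (succ zero))) (vcons Nat zero zero (vnil Nat))) (vnil (Vec Nat (succ (succ zero))))) (vcons (Vec Nat (succ (succ zero))) zero (vcons Nat (succ zero) (succ (succ (succ zero))) (vcons Nat zero zero (vnil Nat))) (vnil (Vec Nat (succ (succ zero)))))
normal-order step count: 4
term was already normal: no
first contracted redex: a beta-redex


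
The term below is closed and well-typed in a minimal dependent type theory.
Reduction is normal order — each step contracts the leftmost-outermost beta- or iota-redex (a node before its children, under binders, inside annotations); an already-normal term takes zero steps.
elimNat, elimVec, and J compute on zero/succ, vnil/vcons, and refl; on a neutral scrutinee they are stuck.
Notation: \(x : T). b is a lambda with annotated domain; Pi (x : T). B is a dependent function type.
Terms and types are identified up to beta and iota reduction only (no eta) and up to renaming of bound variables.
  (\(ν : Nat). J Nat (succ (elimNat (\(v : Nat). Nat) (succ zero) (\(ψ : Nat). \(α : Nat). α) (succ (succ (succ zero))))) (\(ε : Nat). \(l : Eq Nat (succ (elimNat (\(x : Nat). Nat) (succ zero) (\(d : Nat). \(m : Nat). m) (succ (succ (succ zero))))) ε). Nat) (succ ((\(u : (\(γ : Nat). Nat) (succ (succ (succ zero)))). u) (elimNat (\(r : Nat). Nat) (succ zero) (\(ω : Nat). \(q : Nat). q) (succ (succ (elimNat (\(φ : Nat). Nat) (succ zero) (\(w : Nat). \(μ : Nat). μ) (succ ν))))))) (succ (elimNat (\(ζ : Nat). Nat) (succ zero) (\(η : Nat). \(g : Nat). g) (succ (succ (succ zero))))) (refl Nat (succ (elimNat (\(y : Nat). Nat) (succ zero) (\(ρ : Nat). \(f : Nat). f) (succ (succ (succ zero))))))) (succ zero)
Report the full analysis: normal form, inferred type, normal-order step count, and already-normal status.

resulting normal form:
  succ (succ zero)
type:
  Nat
normal-order step count: 20
started in normal form: no
first contracted redex: a beta-redex


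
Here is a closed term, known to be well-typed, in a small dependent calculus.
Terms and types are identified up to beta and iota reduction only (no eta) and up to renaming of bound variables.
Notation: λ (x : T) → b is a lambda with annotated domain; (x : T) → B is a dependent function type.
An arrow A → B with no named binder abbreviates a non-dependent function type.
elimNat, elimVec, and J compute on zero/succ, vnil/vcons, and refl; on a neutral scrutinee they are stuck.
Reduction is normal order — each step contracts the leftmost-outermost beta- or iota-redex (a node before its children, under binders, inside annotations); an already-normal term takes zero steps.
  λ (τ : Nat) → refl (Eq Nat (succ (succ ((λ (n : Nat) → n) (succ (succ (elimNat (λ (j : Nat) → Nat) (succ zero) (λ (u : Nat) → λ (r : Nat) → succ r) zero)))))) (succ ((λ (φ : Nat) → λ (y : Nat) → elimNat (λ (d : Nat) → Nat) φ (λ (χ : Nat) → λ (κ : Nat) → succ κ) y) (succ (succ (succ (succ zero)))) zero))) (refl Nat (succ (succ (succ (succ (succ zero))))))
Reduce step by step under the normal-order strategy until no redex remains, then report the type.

normal-order reduction sequence:
  λ (τ : Nat) → refl (Eq Nat (succ (succ ((λ (n : Nat) → n) (succ (succ (elimNat (λ (j : Nat) → Nat) (succ zero) (λ (u : Nat) → λ (r : Nat) → succ r) zero)))))) (succ ((λ (φ : Nat) → λ (y : Nat) → elimNat (λ (d : Nat) → Nat) φ (λ (χ : Nat) → λ (κ : Nat) → succ κ) y) (succ (succ (succ (succ zero)))) zero))) (refl Nat (succ (succ (succ (succ (succ zero))))))
  ~> λ (τ : Nat) → refl (Eq Nat (succ (succ (succ (succ (elimNat (λ (n : Nat) → Nat) (succ zero) (λ (j : Nat) → λ (u : Nat) → succ u) zero))))) (succ ((λ (r : Nat) → λ (φ : Nat) → elimNat (λ (y : Nat) → Nat) r (λ (d : Nat) → λ (χ : Nat) → succ χ) φ) (succ (succ (succ (succ zero)))) zero))) (refl Nat (succ (succ (succ (succ (succ zero))))))
  ~> λ (τ : Nat) → refl (Eq Nat (succ (succ (succ (succ (succ zero))))) (succ ((λ (n : Nat) → λ (j : Nat) → elimNat (λ (u : Nat) → Nat) n (λ (r : Nat) → λ (φ : Nat) → succ φ) j) (succ (succ (succ (succ zero)))) zero))) (refl Nat (succ (succ (succ (succ (succ zero))))))
  ~> λ (τ : Nat) → refl (Eq Nat (succ (succ (succ (succ (succ zero))))) (succ ((λ (n : Nat) → elimNat (λ (j : Nat) → Nat) (succ (succ (succ (succ zero)))) (λ (u : Nat) → λ (r : Nat) → succ r) n) zero))) (refl Nat (succ (succ (succ (succ (succ zero))))))
  ~> λ (τ : Nat) → refl (Eq Nat (succ (succ (succ (succ (succ zero))))) (succ (elimNat (λ (n : Nat) → Nat) (succ (succ (succ (succ zero)))) (λ (j : Nat) → λ (u : Nat) → succ u) zero))) (refl Nat (succ (succ (succ (succ (succ zero))))))
  ~> λ (τ : Nat) → refl (Eq Nat (succ (succ (succ (succ (succ zero))))) (succ (succ (succ (succ (succ zero)))))) (refl Nat (succ (succ (succ (succ (succ zero))))))
type:
  Nat → Eq (Eq Nat (succ (succ (succ (succ (succ zero))))) (succ (succ (succ (succ (succ zero)))))) (refl Nat (succ (succ (succ (succ (succ zero)))))) (refl Nat (succ (succ (succ (succ (succ zero))))))


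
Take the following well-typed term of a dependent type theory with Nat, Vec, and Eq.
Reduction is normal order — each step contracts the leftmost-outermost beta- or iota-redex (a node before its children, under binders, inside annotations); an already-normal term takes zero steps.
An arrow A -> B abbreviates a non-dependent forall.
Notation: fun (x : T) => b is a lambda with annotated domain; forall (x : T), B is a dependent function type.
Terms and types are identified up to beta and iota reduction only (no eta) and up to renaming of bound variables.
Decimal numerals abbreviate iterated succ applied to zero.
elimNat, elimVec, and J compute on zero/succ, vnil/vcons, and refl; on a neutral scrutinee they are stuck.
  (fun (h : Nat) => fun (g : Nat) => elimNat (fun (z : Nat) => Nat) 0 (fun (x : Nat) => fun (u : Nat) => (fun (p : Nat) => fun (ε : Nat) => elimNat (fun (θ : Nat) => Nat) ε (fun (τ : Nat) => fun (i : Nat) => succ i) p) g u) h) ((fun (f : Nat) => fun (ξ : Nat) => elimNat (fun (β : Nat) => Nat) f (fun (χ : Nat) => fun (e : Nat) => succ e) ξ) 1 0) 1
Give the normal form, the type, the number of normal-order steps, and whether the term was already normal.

reduced normal form:
  1
the term's type:
  Nat
normal-order step count: 15
already normal: no
first contracted redex: a beta-redex


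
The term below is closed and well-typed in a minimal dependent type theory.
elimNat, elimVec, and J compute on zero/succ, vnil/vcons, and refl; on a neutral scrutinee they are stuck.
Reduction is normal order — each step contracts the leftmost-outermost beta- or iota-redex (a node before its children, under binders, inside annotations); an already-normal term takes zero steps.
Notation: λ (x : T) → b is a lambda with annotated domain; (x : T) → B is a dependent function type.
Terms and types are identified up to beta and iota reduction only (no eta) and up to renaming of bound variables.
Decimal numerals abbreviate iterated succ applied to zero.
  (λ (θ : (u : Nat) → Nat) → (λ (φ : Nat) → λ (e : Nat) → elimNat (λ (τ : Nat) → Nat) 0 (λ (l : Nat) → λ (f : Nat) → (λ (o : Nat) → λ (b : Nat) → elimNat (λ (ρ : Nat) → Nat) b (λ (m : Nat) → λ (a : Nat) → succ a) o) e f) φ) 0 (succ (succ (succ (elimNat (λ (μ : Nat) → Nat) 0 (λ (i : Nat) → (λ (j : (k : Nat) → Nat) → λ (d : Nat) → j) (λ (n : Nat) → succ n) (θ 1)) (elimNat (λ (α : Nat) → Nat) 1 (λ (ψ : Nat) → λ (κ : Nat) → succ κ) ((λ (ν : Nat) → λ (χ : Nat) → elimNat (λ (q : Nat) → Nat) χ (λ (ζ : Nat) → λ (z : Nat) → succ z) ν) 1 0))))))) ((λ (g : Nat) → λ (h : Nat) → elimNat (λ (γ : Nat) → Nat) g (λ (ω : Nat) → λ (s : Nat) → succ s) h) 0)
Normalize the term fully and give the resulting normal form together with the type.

reduced normal form:
  0
type:
  Nat


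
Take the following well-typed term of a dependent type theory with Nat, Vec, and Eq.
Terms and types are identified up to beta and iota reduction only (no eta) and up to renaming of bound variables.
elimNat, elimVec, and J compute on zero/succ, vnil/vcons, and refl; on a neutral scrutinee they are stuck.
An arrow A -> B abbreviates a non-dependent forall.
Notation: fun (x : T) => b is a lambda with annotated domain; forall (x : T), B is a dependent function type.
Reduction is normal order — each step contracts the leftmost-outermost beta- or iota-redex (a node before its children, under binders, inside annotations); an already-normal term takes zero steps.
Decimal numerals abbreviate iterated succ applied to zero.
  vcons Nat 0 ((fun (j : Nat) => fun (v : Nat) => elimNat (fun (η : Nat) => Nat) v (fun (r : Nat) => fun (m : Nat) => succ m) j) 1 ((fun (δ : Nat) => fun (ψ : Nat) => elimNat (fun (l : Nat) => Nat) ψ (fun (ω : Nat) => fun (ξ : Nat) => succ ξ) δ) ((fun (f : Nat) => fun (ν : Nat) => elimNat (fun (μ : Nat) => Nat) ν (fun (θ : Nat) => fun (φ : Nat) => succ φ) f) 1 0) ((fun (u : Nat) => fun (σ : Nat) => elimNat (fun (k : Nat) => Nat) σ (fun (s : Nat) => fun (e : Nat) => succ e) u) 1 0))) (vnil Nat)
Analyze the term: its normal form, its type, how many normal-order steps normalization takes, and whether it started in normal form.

resulting normal form:
  vcons Nat 0 3 (vnil Nat)
type:
  Vec Nat 1
reduction steps (normal order): 24
term was already normal: no
first contracted redex: a beta-redex


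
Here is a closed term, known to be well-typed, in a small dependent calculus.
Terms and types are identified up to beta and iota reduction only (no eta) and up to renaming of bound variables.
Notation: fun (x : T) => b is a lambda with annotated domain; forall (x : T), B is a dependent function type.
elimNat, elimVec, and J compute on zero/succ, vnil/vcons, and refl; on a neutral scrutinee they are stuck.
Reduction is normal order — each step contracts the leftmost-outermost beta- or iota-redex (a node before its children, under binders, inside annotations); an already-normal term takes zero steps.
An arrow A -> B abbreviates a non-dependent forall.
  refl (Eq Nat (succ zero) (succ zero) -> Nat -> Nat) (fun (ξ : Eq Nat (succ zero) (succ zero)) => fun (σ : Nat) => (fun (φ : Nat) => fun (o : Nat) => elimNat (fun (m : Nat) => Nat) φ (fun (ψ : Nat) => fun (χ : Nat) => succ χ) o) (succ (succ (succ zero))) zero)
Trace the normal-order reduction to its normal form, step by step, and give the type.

normal-order reduction:
  refl (Eq Nat (succ zero) (succ zero) -> Nat -> Nat) (fun (ξ : Eq Nat (succ zero) (succ zero)) => fun (σ : Nat) => (fun (φ : Nat) => fun (o : Nat) => elimNat (fun (m : Nat) => Nat) φ (fun (ψ : Nat) => fun (χ : Nat) => succ χ) o) (succ (succ (succ zero))) zero)
  ~> refl (Eq Nat (succ zero) (succ zero) -> Nat -> Nat) (fun (ξ : Eq Nat (succ zero) (succ zero)) => fun (σ : Nat) => (fun (φ : Nat) => elimNat (fun (o : Nat) => Nat) (succ (succ (succ zero))) (fun (m : Nat) => fun (ψ : Nat) => succ ψ) φ) zero)
  ~> refl (Eq Nat (succ zero) (succ zero) -> Nat -> Nat) (fun (ξ : Eq Nat (succ zero) (succ zero)) => fun (σ : Nat) => elimNat (fun (φ : Nat) => Nat) (succ (succ (succ zero))) (fun (o : Nat) => fun (m : Nat) => succ m) zero)
  ~> refl (Eq Nat (succ zero) (succ zero) -> Nat -> Nat) (fun (ξ : Eq Nat (succ zero) (succ zero)) => fun (σ : Nat) => succ (succ (succ zero)))
the term's type:
  Eq (Eq Nat (succ zero) (succ zero) -> Nat -> Nat) (fun (ξ : Eq Nat (succ zero) (succ zero)) => fun (σ : Nat) => succ (succ (succ zero))) (fun (φ : Eq Nat (succ zero) (succ zero)) => fun (o : Nat) => succ (succ (succ zero)))


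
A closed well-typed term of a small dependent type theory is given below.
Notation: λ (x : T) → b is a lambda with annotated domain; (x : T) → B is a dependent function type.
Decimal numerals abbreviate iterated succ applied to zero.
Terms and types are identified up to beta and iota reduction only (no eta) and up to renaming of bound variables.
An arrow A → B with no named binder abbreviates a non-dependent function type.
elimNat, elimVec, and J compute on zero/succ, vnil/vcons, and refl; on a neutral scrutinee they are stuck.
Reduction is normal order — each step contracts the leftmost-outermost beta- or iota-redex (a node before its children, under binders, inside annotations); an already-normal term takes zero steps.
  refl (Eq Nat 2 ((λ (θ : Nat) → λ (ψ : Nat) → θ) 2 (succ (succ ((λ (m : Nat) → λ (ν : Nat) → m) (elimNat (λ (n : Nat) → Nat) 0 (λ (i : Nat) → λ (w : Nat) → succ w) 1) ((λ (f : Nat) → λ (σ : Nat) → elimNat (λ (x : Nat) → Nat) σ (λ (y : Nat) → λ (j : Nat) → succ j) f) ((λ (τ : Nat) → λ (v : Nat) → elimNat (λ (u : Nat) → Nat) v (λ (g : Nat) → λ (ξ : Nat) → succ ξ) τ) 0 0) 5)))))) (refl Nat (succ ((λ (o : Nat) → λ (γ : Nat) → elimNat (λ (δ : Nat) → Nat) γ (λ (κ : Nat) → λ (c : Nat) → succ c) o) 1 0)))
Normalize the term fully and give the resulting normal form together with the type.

resulting normal form:
  refl (Eq Nat 2 2) (refl Nat 2)
inferred type:
  Eq (Eq Nat 2 2) (refl Nat 2) (refl Nat 2)
observation: the first redex contracted is a beta-redex; the normal form is reached in 8 normal-order steps.


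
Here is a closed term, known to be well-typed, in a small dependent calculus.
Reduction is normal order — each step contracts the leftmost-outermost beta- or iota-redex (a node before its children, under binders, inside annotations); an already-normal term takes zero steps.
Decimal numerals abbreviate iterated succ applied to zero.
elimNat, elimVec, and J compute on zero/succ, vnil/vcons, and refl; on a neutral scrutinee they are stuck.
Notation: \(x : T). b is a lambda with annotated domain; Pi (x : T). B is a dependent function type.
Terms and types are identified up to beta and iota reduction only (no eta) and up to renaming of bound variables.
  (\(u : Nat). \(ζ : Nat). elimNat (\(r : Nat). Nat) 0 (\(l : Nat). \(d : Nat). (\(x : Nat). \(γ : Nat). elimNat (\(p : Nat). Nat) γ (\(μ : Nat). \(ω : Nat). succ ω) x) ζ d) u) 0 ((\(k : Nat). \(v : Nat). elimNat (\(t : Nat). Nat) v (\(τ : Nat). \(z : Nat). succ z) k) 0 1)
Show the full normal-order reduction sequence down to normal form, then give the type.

normal-order reduction sequence:
  (\(u : Nat). \(ζ : Nat). elimNat (\(r : Nat). Nat) 0 (\(l : Nat). \(d : Nat). (\(x : Nat). \(γ : Nat). elimNat (\(p : Nat). Nat) γ (\(μ : Nat). \(ω : Nat). succ ω) x) ζ d) u) 0 ((\(k : Nat). \(v : Nat). elimNat (\(t : Nat). Nat) v (\(τ : Nat). \(z : Nat). succ z) k) 0 1)
  ~> (\(u : Nat). elimNat (\(ζ : Nat). Nat) 0 (\(r : Nat). \(l : Nat). (\(d : Nat). \(x : Nat). elimNat (\(γ : Nat). Nat) x (\(p : Nat). \(μ : Nat). succ μ) d) u l) 0) ((\(ω : Nat). \(k : Nat). elimNat (\(v : Nat). Nat) k (\(t : Nat). \(τ : Nat). succ τ) ω) 0 1)
  ~> elimNat (\(u : Nat). Nat) 0 (\(ζ : Nat). \(r : Nat). (\(l : Nat). \(d : Nat). elimNat (\(x : Nat). Nat) d (\(γ : Nat). \(p : Nat). succ p) l) ((\(μ : Nat). \(ω : Nat). elimNat (\(k : Nat). Nat) ω (\(v : Nat). \(t : Nat). succ t) μ) 0 1) r) 0
  ~> 0
type:
  Nat


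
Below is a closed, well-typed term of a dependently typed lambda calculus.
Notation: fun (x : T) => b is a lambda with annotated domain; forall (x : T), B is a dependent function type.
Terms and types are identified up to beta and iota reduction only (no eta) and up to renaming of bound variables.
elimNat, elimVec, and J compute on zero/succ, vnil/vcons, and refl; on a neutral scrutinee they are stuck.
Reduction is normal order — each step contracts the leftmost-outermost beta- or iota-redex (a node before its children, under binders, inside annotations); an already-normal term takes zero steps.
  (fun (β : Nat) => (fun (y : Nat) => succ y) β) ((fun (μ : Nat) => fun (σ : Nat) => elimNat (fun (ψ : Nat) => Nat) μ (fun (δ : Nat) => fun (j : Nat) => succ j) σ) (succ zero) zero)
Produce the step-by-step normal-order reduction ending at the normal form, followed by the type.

normal-order reduction:
  (fun (β : Nat) => (fun (y : Nat) => succ y) β) ((fun (μ : Nat) => fun (σ : Nat) => elimNat (fun (ψ : Nat) => Nat) μ (fun (δ : Nat) => fun (j : Nat) => succ j) σ) (succ zero) zero)
  ~> (fun (β : Nat) => succ β) ((fun (y : Nat) => fun (μ : Nat) => elimNat (fun (σ : Nat) => Nat) y (fun (ψ : Nat) => fun (δ : Nat) => succ δ) μ) (succ zero) zero)
  ~> succ ((fun (β : Nat) => fun (y : Nat) => elimNat (fun (μ : Nat) => Nat) β (fun (σ : Nat) => fun (ψ : Nat) => succ ψ) y) (succ zero) zero)
  ~> succ ((fun (β : Nat) => elimNat (fun (y : Nat) => Nat) (succ zero) (fun (μ : Nat) => fun (σ : Nat) => succ σ) β) zero)
  ~> succ (elimNat (fun (β : Nat) => Nat) (succ zero) (fun (y : Nat) => fun (μ : Nat) => succ μ) zero)
  ~> succ (succ zero)
the term's type:
  Nat


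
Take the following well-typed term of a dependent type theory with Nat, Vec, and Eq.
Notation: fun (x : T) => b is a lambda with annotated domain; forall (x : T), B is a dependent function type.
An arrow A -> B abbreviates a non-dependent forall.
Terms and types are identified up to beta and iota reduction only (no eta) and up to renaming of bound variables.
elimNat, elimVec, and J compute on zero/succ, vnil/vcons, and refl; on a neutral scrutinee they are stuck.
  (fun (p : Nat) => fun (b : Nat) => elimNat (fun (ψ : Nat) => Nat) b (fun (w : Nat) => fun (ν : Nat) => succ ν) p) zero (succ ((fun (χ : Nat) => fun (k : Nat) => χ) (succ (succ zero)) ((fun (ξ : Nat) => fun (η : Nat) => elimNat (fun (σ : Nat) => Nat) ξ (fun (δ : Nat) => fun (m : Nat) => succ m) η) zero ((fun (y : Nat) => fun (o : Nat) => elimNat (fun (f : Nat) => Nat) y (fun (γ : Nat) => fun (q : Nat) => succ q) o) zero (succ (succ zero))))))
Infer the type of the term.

inferred type:
  Nat


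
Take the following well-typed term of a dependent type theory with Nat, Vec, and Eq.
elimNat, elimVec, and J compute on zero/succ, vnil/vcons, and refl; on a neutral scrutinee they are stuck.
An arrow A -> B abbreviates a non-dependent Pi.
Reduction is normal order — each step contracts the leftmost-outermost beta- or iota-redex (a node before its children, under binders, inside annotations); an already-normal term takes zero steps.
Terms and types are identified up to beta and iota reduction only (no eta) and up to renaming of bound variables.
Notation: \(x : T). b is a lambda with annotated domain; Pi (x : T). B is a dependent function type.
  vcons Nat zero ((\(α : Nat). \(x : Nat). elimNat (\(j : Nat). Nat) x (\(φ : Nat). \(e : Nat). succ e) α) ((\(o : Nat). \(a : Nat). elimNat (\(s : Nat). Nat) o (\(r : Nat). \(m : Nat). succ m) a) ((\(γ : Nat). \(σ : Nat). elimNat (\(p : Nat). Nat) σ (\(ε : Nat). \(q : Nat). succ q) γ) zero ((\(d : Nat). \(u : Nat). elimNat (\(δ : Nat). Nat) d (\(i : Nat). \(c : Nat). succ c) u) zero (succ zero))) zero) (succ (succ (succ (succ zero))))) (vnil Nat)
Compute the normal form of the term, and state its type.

normal form:
  vcons Nat zero (succ (succ (succ (succ (succ zero))))) (vnil Nat)
the term's type:
  Vec Nat (succ zero)


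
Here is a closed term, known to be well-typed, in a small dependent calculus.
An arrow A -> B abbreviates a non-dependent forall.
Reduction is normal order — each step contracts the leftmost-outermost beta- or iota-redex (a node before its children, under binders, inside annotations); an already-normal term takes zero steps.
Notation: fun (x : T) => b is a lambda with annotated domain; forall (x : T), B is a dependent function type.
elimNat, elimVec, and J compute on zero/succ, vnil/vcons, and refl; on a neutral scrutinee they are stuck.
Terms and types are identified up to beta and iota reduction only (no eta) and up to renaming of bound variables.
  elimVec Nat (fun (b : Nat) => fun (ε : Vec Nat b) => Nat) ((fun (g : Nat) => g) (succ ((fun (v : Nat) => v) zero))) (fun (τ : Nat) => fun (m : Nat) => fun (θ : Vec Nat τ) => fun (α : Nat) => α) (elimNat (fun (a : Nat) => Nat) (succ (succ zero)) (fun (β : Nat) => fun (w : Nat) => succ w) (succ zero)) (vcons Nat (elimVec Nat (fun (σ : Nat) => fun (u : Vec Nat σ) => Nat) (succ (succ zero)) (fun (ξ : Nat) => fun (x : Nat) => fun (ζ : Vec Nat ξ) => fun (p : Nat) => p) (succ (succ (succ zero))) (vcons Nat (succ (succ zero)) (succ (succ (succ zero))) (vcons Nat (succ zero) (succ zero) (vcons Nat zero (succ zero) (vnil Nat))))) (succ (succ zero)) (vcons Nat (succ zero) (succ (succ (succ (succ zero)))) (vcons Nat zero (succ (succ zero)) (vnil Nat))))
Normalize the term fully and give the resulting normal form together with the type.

resulting normal form:
  succ zero
the term's type:
  Nat


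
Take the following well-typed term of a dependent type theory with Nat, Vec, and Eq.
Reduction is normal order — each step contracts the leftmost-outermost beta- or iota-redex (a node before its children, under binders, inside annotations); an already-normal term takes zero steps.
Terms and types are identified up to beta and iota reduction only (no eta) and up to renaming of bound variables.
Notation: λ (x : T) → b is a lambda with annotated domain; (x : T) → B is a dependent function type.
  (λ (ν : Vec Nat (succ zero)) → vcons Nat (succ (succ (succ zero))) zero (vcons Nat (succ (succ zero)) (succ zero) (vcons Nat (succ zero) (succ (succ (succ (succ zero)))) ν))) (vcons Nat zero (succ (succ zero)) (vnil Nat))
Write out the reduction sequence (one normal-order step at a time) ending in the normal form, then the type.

reduction (normal order):
  (λ (ν : Vec Nat (succ zero)) → vcons Nat (succ (succ (succ zero))) zero (vcons Nat (succ (succ zero)) (succ zero) (vcons Nat (succ zero) (succ (succ (succ (succ zero)))) ν))) (vcons Nat zero (succ (succ zero)) (vnil Nat))
  ~> vcons Nat (succ (succ (succ zero))) zero (vcons Nat (succ (succ zero)) (succ zero) (vcons Nat (succ zero) (succ (succ (succ (succ zero)))) (vcons Nat zero (succ (succ zero)) (vnil Nat))))
inferred type:
  Vec Nat (succ (succ (succ (succ zero))))


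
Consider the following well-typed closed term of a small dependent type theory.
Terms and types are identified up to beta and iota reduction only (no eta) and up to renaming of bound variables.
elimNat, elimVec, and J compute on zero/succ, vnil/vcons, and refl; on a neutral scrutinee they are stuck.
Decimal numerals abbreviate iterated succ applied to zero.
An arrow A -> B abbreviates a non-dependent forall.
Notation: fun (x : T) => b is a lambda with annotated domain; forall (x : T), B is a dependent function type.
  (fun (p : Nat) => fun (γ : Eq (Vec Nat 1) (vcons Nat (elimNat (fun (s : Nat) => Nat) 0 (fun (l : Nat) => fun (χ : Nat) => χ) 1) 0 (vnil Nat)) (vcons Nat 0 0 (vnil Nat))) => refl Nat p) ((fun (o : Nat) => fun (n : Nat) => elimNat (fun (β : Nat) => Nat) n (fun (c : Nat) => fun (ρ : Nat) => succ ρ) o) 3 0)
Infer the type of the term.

type:
  Eq (Vec Nat 1) (vcons Nat 0 0 (vnil Nat)) (vcons Nat 0 0 (vnil Nat)) -> Eq Nat 3 3


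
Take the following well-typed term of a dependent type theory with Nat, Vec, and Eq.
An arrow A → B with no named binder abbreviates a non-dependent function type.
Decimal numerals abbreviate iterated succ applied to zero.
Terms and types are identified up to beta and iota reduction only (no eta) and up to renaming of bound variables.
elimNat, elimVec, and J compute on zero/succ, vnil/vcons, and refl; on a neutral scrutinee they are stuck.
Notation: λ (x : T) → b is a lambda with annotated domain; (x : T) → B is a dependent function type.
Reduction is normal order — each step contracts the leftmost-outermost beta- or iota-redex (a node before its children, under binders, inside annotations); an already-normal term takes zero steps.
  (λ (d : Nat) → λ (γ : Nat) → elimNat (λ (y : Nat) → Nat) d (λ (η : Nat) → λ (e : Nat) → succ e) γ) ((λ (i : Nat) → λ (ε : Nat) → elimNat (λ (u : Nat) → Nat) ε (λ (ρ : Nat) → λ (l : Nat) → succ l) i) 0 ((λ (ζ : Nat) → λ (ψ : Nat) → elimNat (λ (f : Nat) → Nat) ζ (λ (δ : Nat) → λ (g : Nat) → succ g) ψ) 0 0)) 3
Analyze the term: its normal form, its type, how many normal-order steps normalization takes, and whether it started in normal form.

normal form:
  3
inferred type:
  Nat
reduction steps (normal order): 18
term was already normal: no
first redex: a beta-redex


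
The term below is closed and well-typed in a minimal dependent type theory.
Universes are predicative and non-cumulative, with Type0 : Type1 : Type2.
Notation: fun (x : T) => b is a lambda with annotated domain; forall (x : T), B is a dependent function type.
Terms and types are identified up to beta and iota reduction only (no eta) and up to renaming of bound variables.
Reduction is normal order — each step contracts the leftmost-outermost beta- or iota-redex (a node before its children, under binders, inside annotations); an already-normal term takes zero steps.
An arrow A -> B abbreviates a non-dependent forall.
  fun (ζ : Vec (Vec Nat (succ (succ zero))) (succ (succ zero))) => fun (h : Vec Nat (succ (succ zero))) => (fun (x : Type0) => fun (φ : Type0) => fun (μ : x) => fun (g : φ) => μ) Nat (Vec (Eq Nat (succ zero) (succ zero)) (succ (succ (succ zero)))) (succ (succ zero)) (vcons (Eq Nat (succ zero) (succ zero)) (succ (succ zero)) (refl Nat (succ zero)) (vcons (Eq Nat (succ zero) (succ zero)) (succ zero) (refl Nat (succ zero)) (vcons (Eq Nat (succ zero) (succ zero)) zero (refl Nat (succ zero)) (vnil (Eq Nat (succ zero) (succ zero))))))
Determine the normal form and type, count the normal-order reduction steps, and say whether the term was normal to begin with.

resulting normal form:
  fun (ζ : Vec (Vec Nat (succ (succ zero))) (succ (succ zero))) => fun (h : Vec Nat (succ (succ zero))) => succ (succ zero)
inferred type:
  Vec (Vec Nat (succ (succ zero))) (succ (succ zero)) -> Vec Nat (succ (succ zero)) -> Nat
normal-order step count: 4
started in normal form: no
first contracted redex: a beta-redex


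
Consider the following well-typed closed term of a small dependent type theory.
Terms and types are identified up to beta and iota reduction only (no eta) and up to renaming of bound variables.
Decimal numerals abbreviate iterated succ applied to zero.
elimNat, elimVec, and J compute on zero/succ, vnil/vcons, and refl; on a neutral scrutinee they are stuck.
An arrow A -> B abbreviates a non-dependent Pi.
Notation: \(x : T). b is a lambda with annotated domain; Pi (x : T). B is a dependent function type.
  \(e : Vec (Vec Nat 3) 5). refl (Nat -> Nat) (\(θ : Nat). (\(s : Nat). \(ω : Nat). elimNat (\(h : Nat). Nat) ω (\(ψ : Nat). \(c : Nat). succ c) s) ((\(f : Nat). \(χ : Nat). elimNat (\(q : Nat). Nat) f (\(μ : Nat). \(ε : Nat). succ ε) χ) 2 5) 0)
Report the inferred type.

type:
  Vec (Vec Nat 3) 5 -> Eq (Nat -> Nat) (\(e : Nat). 7) (\(θ : Nat). 7)


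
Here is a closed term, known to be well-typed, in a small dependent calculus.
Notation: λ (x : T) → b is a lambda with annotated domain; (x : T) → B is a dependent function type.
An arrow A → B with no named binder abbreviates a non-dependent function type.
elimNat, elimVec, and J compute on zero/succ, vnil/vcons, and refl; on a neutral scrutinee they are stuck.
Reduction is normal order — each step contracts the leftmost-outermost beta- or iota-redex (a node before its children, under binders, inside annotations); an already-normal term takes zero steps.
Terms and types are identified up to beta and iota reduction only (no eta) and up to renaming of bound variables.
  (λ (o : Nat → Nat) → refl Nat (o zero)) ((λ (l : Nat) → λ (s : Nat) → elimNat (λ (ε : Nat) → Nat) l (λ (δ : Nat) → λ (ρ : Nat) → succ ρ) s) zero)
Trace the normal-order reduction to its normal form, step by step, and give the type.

reduction (normal order):
  (λ (o : Nat → Nat) → refl Nat (o zero)) ((λ (l : Nat) → λ (s : Nat) → elimNat (λ (ε : Nat) → Nat) l (λ (δ : Nat) → λ (ρ : Nat) → succ ρ) s) zero)
  ~> refl Nat ((λ (o : Nat) → λ (l : Nat) → elimNat (λ (s : Nat) → Nat) o (λ (ε : Nat) → λ (δ : Nat) → succ δ) l) zero zero)
  ~> refl Nat ((λ (o : Nat) → elimNat (λ (l : Nat) → Nat) zero (λ (s : Nat) → λ (ε : Nat) → succ ε) o) zero)
  ~> refl Nat (elimNat (λ (o : Nat) → Nat) zero (λ (l : Nat) → λ (s : Nat) → succ s) zero)
  ~> refl Nat zero
type:
  Eq Nat zero zero


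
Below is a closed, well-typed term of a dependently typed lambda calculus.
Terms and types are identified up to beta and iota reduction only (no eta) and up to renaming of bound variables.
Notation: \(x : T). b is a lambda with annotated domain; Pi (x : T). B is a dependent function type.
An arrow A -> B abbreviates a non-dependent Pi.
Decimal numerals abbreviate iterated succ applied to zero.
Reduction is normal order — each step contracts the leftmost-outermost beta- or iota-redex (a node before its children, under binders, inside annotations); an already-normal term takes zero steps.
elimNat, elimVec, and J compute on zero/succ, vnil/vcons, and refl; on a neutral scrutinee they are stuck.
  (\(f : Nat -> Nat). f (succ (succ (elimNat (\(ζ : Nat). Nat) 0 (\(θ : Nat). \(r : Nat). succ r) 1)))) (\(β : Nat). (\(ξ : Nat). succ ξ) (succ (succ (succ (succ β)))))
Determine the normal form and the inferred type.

reduced normal form:
  8
inferred type:
  Nat
observation: contracting a beta-redex first, the term normalizes in 7 steps.


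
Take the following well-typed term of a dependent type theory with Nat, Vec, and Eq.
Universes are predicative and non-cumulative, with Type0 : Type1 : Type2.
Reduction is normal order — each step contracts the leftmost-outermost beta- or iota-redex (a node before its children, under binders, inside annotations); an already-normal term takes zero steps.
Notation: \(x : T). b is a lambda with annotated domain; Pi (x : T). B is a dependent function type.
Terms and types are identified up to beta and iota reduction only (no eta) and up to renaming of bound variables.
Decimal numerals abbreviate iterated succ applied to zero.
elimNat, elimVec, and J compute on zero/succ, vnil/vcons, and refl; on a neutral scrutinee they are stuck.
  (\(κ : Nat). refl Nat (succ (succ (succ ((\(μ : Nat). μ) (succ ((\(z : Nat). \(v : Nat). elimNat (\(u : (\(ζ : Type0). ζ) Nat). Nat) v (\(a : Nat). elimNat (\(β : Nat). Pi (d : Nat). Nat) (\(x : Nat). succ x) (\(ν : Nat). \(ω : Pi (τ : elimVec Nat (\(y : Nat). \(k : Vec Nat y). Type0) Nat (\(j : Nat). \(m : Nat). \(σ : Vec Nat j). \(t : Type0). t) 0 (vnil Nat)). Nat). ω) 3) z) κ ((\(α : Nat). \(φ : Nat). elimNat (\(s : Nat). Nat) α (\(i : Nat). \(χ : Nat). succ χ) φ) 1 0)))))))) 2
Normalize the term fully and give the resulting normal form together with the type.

reduced normal form:
  refl Nat 7
the term's type:
  Eq Nat 7 7


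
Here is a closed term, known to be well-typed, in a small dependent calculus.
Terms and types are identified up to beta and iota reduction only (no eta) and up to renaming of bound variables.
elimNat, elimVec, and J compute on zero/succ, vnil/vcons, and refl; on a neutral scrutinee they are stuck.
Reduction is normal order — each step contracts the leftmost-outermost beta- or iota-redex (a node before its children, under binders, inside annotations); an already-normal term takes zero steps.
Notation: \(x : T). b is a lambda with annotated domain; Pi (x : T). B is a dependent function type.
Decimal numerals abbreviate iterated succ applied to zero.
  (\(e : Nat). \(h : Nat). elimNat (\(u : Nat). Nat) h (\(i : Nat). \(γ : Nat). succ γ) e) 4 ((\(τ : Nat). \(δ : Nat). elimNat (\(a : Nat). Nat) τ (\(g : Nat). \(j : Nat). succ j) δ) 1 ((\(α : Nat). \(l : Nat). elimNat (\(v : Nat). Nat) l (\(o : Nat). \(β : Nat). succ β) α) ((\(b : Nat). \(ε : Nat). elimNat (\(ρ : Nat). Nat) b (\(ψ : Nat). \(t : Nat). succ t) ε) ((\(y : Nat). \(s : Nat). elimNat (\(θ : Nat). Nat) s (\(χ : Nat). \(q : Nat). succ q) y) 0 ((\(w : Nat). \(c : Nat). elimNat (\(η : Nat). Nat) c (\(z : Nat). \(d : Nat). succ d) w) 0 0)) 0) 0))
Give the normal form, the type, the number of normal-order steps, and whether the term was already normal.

reduced normal form:
  5
type:
  Nat
steps to reach normal form (normal order): 30
started in normal form: no
first redex: a beta-redex


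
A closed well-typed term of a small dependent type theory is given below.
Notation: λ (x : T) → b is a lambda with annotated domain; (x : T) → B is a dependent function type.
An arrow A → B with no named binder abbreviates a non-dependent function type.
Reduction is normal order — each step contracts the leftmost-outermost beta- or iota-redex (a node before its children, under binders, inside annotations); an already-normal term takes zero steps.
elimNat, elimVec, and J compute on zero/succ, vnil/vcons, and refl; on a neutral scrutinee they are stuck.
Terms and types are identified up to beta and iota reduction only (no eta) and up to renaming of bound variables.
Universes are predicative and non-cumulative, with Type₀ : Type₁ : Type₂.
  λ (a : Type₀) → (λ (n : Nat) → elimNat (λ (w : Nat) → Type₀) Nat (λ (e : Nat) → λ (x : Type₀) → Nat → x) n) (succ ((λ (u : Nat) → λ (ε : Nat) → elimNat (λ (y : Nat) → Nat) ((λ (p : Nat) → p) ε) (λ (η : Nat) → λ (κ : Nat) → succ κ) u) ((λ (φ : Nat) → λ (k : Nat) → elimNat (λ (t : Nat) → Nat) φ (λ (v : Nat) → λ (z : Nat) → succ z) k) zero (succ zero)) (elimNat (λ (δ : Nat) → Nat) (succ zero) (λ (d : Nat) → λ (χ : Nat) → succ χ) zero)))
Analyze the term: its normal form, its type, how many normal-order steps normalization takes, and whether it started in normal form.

reduced normal form:
  λ (a : Type₀) → Nat → Nat → Nat → Nat
type:
  Type₀ → Type₀
steps to reach normal form (normal order): 25
started in normal form: no
first contracted redex: a beta-redex


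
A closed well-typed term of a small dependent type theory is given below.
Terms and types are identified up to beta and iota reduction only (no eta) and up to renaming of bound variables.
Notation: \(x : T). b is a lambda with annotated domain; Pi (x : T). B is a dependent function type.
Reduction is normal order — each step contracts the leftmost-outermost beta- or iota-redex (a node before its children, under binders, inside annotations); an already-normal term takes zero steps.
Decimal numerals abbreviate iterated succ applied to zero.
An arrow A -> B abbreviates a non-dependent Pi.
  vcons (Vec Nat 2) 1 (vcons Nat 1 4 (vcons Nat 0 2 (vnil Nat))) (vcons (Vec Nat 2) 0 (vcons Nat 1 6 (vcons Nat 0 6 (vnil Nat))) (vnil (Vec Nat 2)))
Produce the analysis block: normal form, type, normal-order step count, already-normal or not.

normal form:
  vcons (Vec Nat 2) 1 (vcons Nat 1 4 (vcons Nat 0 2 (vnil Nat))) (vcons (Vec Nat 2) 0 (vcons Nat 1 6 (vcons Nat 0 6 (vnil Nat))) (vnil (Vec Nat 2)))
inferred type:
  Vec (Vec Nat 2) 2
normal-order step count: 0
term was already normal: yes


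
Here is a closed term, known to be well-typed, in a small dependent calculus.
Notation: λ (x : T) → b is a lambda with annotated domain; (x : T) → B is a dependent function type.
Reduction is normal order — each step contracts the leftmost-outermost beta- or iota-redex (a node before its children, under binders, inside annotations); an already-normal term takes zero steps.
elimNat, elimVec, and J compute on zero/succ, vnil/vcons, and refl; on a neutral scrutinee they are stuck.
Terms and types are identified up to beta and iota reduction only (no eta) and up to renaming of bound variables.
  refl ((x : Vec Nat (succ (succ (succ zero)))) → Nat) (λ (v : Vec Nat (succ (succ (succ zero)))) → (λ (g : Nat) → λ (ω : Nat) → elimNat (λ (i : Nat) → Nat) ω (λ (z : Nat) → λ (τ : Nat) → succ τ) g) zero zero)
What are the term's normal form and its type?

normal form:
  refl ((x : Vec Nat (succ (succ (succ zero)))) → Nat) (λ (v : Vec Nat (succ (succ (succ zero)))) → zero)
the term's type:
  Eq ((x : Vec Nat (succ (succ (succ zero)))) → Nat) (λ (v : Vec Nat (succ (succ (succ zero)))) → zero) (λ (g : Vec Nat (succ (succ (succ zero)))) → zero)
observation: 3 normal-order steps normalize the term, beginning with a beta-redex.


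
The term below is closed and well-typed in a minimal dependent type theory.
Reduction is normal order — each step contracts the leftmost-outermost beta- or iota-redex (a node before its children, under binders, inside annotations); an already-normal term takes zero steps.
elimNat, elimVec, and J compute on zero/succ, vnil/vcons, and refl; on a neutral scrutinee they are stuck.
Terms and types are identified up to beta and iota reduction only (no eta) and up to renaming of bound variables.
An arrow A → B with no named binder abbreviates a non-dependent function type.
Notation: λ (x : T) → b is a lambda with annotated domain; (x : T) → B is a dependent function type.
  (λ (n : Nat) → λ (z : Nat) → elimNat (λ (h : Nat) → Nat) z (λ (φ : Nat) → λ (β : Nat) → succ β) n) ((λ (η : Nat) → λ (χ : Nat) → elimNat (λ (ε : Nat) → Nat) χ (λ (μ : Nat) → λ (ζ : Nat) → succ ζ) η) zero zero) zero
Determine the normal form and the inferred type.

reduced normal form:
  zero
the term's type:
  Nat
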